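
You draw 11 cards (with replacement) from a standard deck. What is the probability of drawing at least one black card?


P(not a black card) = 26/52 = 1/2
P(none in 11 draws) = (1/2)^11 = 1/2048
P(≥1 black card) = 1 - 1/2048 = 2047/2048

P = 2047/2048 ≈ 99.95%


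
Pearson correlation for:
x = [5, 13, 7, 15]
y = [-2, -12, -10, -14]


n=4, Σx=40, Σy=-38, Σxy=-446, Σx²=468, Σy²=444
r = (4×(-446) - 40×(-38))/√((4×468 - 40²)(4×444 - (-38)²))
= -264/√(272×332) = -264/√90304 ≈ -264/300.5062 ≈ -0.8785

r ≈ -0.8785


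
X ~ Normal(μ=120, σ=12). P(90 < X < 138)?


z₁=(90-120)/12=-2.5, z₂=(138-120)/12=1.5
P = Φ(1.5) - Φ(-2.5) = 0.933193 - 0.006210 = 0.926983 ≈ 0.9270

P(90 < X < 138) ≈ 0.9270


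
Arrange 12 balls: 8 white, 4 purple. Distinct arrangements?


12!/(8!×4!) = 495

495


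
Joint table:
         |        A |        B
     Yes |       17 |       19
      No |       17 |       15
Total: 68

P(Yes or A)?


P(Yes∨A) = P(Yes) + P(A) - P(Yes∧A)
= (36 + 34 - 17)/68 = 53/68

P = 53/68 ≈ 77.94%


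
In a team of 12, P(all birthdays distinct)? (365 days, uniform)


P(all different) = Π(365-i)/365 for i=0..11
= (365/365)×(364/365)×...×(354/365)
= 0.832975

P ≈ 0.8330 ≈ 83.30%


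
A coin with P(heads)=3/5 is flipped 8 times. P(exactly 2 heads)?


Binomial: P(X=2) = C(8,2)×p^2×(1-p)^6
= 28 × 9/25 × 64/15625 = 16128/390625

P(X=2) = 16128/390625 ≈ 4.13%


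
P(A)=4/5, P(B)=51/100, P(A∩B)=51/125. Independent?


P(A)×P(B) = 51/125
P(A∩B) = 51/125
Equal ✓ → Independent

Yes, independent


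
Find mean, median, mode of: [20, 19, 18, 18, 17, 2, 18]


Sorted: [2, 17, 18, 18, 18, 19, 20]
Mean = 112/7 = 16
Median = 18
Freq: {20: 1, 19: 1, 18: 3, 17: 1, 2: 1}
Mode: [18]

Mean=16, Median=18, Mode=18


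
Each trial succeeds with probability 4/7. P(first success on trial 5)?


Geometric: P(X=5) = (1-p)^(k-1)×p = (3/7)^4×4/7 = 324/16807

P(X=5) = 324/16807 ≈ 1.93%


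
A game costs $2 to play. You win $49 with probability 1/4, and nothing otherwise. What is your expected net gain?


E[gain] = (49-2)×1/4 + (-2)×3/4
= 47/4 - 3/2 = 41/4

Expected net gain = $41/4 ≈ $10.25


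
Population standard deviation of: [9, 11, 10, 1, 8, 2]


Mean = 41/6
  (9-41/6)²=169/36
  (11-41/6)²=625/36
  (10-41/6)²=361/36
  (1-41/6)²=1225/36
  (8-41/6)²=49/36
  (2-41/6)²=841/36
Σ(x-μ)² = 545/6
σ² = (545/6)/6 = 545/36

σ = √(545/36) ≈ 3.8909


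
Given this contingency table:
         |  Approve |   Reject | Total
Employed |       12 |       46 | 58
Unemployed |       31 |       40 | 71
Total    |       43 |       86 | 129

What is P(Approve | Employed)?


P(Approve | Employed) = 12/(12+46) = 12/58 = 6/29

P(Approve|Employed) = 6/29 ≈ 20.69%


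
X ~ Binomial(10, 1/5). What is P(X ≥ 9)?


P(X ≥ 9) = Σ P(X=i) for i=9..10
P(X=9) = 8/1953125
P(X=10) = 1/9765625
Sum = 41/9765625

P(X ≥ 9) = 41/9765625 ≈ 0.00%


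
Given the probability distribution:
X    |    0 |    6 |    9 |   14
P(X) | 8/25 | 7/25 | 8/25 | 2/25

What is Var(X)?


E[X] = 142/25
E[X²] = 1292/25
Var(X) = E[X²] - (E[X])² = 1292/25 - 20164/625 = 12136/625

Var(X) = 12136/625 ≈ 19.4176


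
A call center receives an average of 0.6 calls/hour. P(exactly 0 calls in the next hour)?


Poisson(λ=0.6): P(X=0) = e^(-λ)×λ^k/k!
= e^(-0.6) × 0.6^0 / 0!
≈ 0.5488116361 × 1 / 1 ≈ 0.548812

P(X=0) ≈ 0.548812 ≈ 54.88%


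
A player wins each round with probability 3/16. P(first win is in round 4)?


Geometric: P(X=4) = (1-p)^(k-1)×p = (13/16)^3×3/16 = 6591/65536

P(X=4) = 6591/65536 ≈ 10.06%


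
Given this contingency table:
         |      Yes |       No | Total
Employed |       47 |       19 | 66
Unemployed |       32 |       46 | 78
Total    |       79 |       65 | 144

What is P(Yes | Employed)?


P(Yes | Employed) = 47/(47+19) = 47/66

P(Yes|Employed) = 47/66 ≈ 71.21%


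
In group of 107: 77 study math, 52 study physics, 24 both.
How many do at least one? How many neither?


|A∪B| = 77+52-24 = 105
Neither = 107-105 = 2

At least one: 105; Neither: 2


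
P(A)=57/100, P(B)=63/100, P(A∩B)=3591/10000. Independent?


P(A)×P(B) = 3591/10000
P(A∩B) = 3591/10000
Equal ✓ → Independent

Yes, independent


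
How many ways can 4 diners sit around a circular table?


Circular arrangements of 4 distinct objects: fix one position to break rotational symmetry.
(n-1)! = 3! = 6

6


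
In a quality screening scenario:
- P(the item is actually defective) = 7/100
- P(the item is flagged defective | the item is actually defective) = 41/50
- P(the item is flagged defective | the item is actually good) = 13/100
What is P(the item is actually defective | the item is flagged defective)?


Using Bayes' theorem:
P(A|B) = P(B|A)·P(A) / P(B)

P(the item is flagged defective) = 41/50 × 7/100 + 13/100 × 93/100
= 287/5000 + 1209/10000 = 1783/10000

P(the item is actually defective|the item is flagged defective) = (287/5000) / (1783/10000) = 574/1783

P(the item is actually defective|the item is flagged defective) = 574/1783 ≈ 32.19%


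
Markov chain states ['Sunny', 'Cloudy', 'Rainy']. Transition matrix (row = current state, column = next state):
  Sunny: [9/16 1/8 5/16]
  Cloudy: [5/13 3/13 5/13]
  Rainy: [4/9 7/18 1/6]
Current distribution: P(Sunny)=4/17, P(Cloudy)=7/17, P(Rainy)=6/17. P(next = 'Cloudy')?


P(next=Cloudy) = Σᵢ P(now=i)×P(i→Cloudy)
= 4/17×1/8 + 7/17×3/13 + 6/17×7/18
= 1/34 + 21/221 + 7/51 = 347/1326

P = 347/1326 ≈ 0.2617


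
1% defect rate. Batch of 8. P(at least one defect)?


P(all good) = (99/100)^8 = 9227446944279201/10000000000000000
P(≥1 defect) = 772553055720799/10000000000000000

P = 772553055720799/10000000000000000 ≈ 7.73%


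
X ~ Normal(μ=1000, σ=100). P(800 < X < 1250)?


z₁=(800-1000)/100=-2.0, z₂=(1250-1000)/100=2.5
P = Φ(2.5) - Φ(-2.0) = 0.993790 - 0.022750 = 0.971040 ≈ 0.9710

P(800 < X < 1250) ≈ 0.9710


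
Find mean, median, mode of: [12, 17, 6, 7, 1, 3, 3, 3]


Sorted: [1, 3, 3, 3, 6, 7, 12, 17]
Mean = 52/8 = 13/2
Median = 9/2
Freq: {12: 1, 17: 1, 6: 1, 7: 1, 1: 1, 3: 3}
Mode: [3]

Mean=13/2, Median=9/2, Mode=3


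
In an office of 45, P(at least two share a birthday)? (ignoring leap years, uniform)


P(all different) = Π(365-i)/365 for i=0..44
= 0.059024
P(match) = 1 - 0.059024 = 0.940976

P ≈ 0.9410 ≈ 94.10%


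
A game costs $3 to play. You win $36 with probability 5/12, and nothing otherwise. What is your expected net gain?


E[gain] = (36-3)×5/12 + (-3)×7/12
= 55/4 - 7/4 = 12

Expected net gain = $12 ≈ $12.00


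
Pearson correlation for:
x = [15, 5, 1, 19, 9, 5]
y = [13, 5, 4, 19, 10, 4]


n=6, Σx=54, Σy=55, Σxy=695, Σx²=718, Σy²=687
r = (6×695 - 54×55)/√((6×718 - 54²)(6×687 - 55²))
= 1200/√(1392×1097) = 1200/√1527024 ≈ 1200/1235.7281 ≈ 0.9711

r ≈ 0.9711


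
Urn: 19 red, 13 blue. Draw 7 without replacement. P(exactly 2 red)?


Hypergeometric: C(19,2)×C(13,5)/C(32,7)
= 171×1287/3365856 = 1881/28768

P(X=2) = 1881/28768 ≈ 6.54%


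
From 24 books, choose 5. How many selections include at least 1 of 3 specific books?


Complement: C(24,5) - C(21,5) = 42504 - 20349 = 22155

22155


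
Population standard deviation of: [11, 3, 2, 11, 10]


Mean = 37/5
  (11-37/5)²=324/25
  (3-37/5)²=484/25
  (2-37/5)²=729/25
  (11-37/5)²=324/25
  (10-37/5)²=169/25
Σ(x-μ)² = 406/5
σ² = (406/5)/5 = 406/25

σ = √(406/25) ≈ 4.0299


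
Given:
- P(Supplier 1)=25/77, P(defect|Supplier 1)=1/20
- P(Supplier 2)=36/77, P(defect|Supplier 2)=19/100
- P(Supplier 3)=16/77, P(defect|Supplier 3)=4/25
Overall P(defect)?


P(B) = Σ P(B|Aᵢ)×P(Aᵢ)
  1/20×25/77 = 5/308
  19/100×36/77 = 171/1925
  4/25×16/77 = 64/1925
Sum = 213/1540

P(defect) = 213/1540 ≈ 13.83%


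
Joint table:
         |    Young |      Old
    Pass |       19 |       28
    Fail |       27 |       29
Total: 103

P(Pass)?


P(Pass) = (19+28)/103 = 47/103

P(Pass) = 47/103 ≈ 45.63%


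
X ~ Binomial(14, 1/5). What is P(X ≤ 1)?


P(X ≤ 1) = Σ P(X=i) for i=0..1
P(X=0) = 268435456/6103515625
P(X=1) = 939524096/6103515625
Sum = 1207959552/6103515625

P(X ≤ 1) = 1207959552/6103515625 ≈ 19.79%


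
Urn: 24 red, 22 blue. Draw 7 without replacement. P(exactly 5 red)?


Hypergeometric: C(24,5)×C(22,2)/C(46,7)
= 42504×231/53524680 = 1617/8815

P(X=5) = 1617/8815 ≈ 18.34%


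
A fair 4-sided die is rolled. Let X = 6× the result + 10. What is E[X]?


E[die] = (1+4)/2 = 5/2
E[X] = 6×5/2 + 10 = 25

E[X] = 25


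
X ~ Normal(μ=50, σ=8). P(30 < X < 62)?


z₁=(30-50)/8=-2.5, z₂=(62-50)/8=1.5
P = Φ(1.5) - Φ(-2.5) = 0.933193 - 0.006210 = 0.926983 ≈ 0.9270

P(30 < X < 62) ≈ 0.9270


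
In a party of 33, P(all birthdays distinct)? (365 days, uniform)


P(all different) = Π(365-i)/365 for i=0..32
= (365/365)×(364/365)×...×(333/365)
= 0.225028

P ≈ 0.2250 ≈ 22.50%


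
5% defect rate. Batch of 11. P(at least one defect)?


P(all good) = (19/20)^11 = 116490258898219/204800000000000
P(≥1 defect) = 88309741101781/204800000000000

P = 88309741101781/204800000000000 ≈ 43.12%


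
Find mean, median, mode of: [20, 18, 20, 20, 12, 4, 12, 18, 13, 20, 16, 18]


Sorted: [4, 12, 12, 13, 16, 18, 18, 18, 20, 20, 20, 20]
Mean = 191/12
Median = 18
Freq: {20: 4, 18: 3, 12: 2, 4: 1, 13: 1, 16: 1}
Mode: [20]

Mean=191/12, Median=18, Mode=20


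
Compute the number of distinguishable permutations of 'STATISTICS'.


Letters: 10, freq: {'S': 3, 'T': 3, 'A': 1, 'I': 2, 'C': 1}
10!/(3!×3!×1!×2!×1!) = 3628800/72 = 50400

50400


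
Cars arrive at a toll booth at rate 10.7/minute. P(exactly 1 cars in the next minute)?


Poisson(λ=10.7): P(X=1) = e^(-λ)×λ^k/k!
= e^(-10.7) × 10.7^1 / 1!
≈ 2.254493791e-05 × 10.7 / 1 ≈ 0.000241

P(X=1) ≈ 0.000241 ≈ 0.02%


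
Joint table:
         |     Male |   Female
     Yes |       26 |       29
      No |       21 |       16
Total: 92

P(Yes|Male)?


P(Yes|Male) = 26/(26+21) = 26/47

P = 26/47 ≈ 55.32%


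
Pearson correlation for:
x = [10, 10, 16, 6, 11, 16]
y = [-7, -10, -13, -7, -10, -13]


n=6, Σx=69, Σy=-60, Σxy=-738, Σx²=869, Σy²=636
r = (6×(-738) - 69×(-60))/√((6×869 - 69²)(6×636 - (-60)²))
= -288/√(453×216) = -288/√97848 ≈ -288/312.8066 ≈ -0.9207

r ≈ -0.9207


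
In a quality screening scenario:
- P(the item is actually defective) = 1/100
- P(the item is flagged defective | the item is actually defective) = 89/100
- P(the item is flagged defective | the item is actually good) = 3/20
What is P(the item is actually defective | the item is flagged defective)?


Using Bayes' theorem:
P(A|B) = P(B|A)·P(A) / P(B)

P(the item is flagged defective) = 89/100 × 1/100 + 3/20 × 99/100
= 89/10000 + 297/2000 = 787/5000

P(the item is actually defective|the item is flagged defective) = (89/10000) / (787/5000) = 89/1574

P(the item is actually defective|the item is flagged defective) = 89/1574 ≈ 5.65%


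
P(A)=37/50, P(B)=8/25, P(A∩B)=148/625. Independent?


P(A)×P(B) = 148/625
P(A∩B) = 148/625
Equal ✓ → Independent

Yes, independent


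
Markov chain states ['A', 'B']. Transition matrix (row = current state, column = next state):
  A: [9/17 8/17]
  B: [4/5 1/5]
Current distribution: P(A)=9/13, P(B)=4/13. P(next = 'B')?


P(next=B) = Σᵢ P(now=i)×P(i→B)
= 9/13×8/17 + 4/13×1/5
= 72/221 + 4/65 = 428/1105

P = 428/1105 ≈ 0.3873


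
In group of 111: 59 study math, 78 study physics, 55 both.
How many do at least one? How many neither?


|A∪B| = 59+78-55 = 82
Neither = 111-82 = 29

At least one: 82; Neither: 29


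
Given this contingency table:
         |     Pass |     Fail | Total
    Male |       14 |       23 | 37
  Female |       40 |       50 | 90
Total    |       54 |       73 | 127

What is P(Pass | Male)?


P(Pass | Male) = 14/(14+23) = 14/37

P(Pass|Male) = 14/37 ≈ 37.84%


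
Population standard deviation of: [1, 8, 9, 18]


Mean = 36/4 = 9
  (1-9)²=64
  (8-9)²=1
  (9-9)²=0
  (18-9)²=81
Σ(x-μ)² = 146
σ² = 146/4 = 73/2

σ = √(73/2) ≈ 6.0415


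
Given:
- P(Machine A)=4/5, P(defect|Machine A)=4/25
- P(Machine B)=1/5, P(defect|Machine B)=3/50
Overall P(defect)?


P(B) = Σ P(B|Aᵢ)×P(Aᵢ)
  4/25×4/5 = 16/125
  3/50×1/5 = 3/250
Sum = 7/50

P(defect) = 7/50 ≈ 14.00%


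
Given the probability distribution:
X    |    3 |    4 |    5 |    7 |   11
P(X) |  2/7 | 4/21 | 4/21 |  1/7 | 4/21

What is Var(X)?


E[X] = 17/3
E[X²] = 283/7
Var(X) = E[X²] - (E[X])² = 283/7 - 289/9 = 524/63

Var(X) = 524/63 ≈ 8.3175


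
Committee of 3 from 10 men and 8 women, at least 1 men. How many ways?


Count by #men:
  1M,2W: C(10,1)×C(8,2)=280
  2M,1W: C(10,2)×C(8,1)=360
  3M,0W: C(10,3)×C(8,0)=120
Total = 760

760


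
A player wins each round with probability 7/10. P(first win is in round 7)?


Geometric: P(X=7) = (1-p)^(k-1)×p = (3/10)^6×7/10 = 5103/10000000

P(X=7) = 5103/10000000 ≈ 0.05%


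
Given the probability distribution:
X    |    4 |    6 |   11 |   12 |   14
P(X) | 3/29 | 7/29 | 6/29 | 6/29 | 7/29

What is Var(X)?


E[X] = 10
E[X²] = 3262/29
Var(X) = E[X²] - (E[X])² = 3262/29 - 100 = 362/29

Var(X) = 362/29 ≈ 12.4828


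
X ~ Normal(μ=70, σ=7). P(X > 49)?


z = (49-70)/7 = -3.0
P(X > 49) = 1 - P(Z ≤ -3.0) = 1 - 0.0013 = 0.9987

P(X > 49) ≈ 0.9987


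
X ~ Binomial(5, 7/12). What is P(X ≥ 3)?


P(X ≥ 3) = Σ P(X=i) for i=3..5
P(X=3) = 42875/124416
P(X=4) = 60025/248832
P(X=5) = 16807/248832
Sum = 27097/41472

P(X ≥ 3) = 27097/41472 ≈ 65.34%


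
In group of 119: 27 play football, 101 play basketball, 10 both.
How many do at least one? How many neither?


|A∪B| = 27+101-10 = 118
Neither = 119-118 = 1

At least one: 118; Neither: 1


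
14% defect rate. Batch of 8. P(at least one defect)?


P(all good) = (43/50)^8 = 11688200277601/39062500000000
P(≥1 defect) = 27374299722399/39062500000000

P = 27374299722399/39062500000000 ≈ 70.08%


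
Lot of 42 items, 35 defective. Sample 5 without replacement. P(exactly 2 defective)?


Hypergeometric: C(35,2)×C(7,3)/C(42,5)
= 595×35/850668 = 2975/121524

P(X=2) = 2975/121524 ≈ 2.45%


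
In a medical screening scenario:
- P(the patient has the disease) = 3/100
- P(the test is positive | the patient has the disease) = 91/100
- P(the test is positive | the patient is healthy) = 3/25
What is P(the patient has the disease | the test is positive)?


Using Bayes' theorem:
P(A|B) = P(B|A)·P(A) / P(B)

P(the test is positive) = 91/100 × 3/100 + 3/25 × 97/100
= 273/10000 + 291/2500 = 1437/10000

P(the patient has the disease|the test is positive) = (273/10000) / (1437/10000) = 91/479

P(the patient has the disease|the test is positive) = 91/479 ≈ 19.00%


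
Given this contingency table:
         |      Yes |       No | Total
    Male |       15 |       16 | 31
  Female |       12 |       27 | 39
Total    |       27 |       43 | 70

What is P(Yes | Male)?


P(Yes | Male) = 15/(15+16) = 15/31

P(Yes|Male) = 15/31 ≈ 48.39%


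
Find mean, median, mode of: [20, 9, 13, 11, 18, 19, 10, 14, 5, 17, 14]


Sorted: [5, 9, 10, 11, 13, 14, 14, 17, 18, 19, 20]
Mean = 150/11
Median = 14
Freq: {20: 1, 9: 1, 13: 1, 11: 1, 18: 1, 19: 1, 10: 1, 14: 2, 5: 1, 17: 1}
Mode: [14]

Mean=150/11, Median=14, Mode=14


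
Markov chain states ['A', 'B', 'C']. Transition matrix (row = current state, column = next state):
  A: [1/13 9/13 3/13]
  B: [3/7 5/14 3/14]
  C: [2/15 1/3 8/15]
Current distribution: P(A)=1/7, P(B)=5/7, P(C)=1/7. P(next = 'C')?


P(next=C) = Σᵢ P(now=i)×P(i→C)
= 1/7×3/13 + 5/7×3/14 + 1/7×8/15
= 3/91 + 15/98 + 8/105 = 5011/19110

P = 5011/19110 ≈ 0.2622


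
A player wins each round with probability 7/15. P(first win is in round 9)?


Geometric: P(X=9) = (1-p)^(k-1)×p = (8/15)^8×7/15 = 117440512/38443359375

P(X=9) = 117440512/38443359375 ≈ 0.31%


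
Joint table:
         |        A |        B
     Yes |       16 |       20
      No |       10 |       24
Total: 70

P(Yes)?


P(Yes) = (16+20)/70 = 36/70 = 18/35

P(Yes) = 18/35 ≈ 51.43%


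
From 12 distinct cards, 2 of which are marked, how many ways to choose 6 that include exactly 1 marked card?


Choose 1 of the 2 marked cards and 5 of the other 10 cards:
C(2,1)×C(10,5) = 2×252 = 504

504


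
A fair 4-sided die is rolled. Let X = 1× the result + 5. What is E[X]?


E[die] = (1+4)/2 = 5/2
E[X] = 1×5/2 + 5 = 15/2

E[X] = 15/2


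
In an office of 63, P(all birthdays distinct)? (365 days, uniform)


P(all different) = Π(365-i)/365 for i=0..62
= (365/365)×(364/365)×...×(303/365)
= 0.003396

P ≈ 0.0034 ≈ 0.34%


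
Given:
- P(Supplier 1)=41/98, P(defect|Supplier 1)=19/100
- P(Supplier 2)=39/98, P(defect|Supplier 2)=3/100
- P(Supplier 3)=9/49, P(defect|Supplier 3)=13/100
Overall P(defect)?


P(B) = Σ P(B|Aᵢ)×P(Aᵢ)
  19/100×41/98 = 779/9800
  3/100×39/98 = 117/9800
  13/100×9/49 = 117/4900
Sum = 113/980

P(defect) = 113/980 ≈ 11.53%


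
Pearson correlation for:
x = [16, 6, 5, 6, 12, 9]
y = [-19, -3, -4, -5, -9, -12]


n=6, Σx=54, Σy=-52, Σxy=-588, Σx²=578, Σy²=636
r = (6×(-588) - 54×(-52))/√((6×578 - 54²)(6×636 - (-52)²))
= -720/√(552×1112) = -720/√613824 ≈ -720/783.4692 ≈ -0.9190

r ≈ -0.9190


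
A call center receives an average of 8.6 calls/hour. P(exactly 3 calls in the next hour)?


Poisson(λ=8.6): P(X=3) = e^(-λ)×λ^k/k!
= e^(-8.6) × 8.6^3 / 3!
≈ 0.0001841057937 × 636.056 / 6 ≈ 0.019517

P(X=3) ≈ 0.019517 ≈ 1.95%


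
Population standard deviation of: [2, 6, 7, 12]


Mean = 27/4
  (2-27/4)²=361/16
  (6-27/4)²=9/16
  (7-27/4)²=1/16
  (12-27/4)²=441/16
Σ(x-μ)² = 203/4
σ² = (203/4)/4 = 203/16

σ = √(203/16) ≈ 3.5620


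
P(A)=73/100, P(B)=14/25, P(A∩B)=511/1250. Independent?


P(A)×P(B) = 511/1250
P(A∩B) = 511/1250
Equal ✓ → Independent

Yes, independent


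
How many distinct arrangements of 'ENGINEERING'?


Letters: 11, freq: {'E': 3, 'N': 3, 'G': 2, 'I': 2, 'R': 1}
11!/(3!×3!×2!×2!×1!) = 39916800/144 = 277200

277200


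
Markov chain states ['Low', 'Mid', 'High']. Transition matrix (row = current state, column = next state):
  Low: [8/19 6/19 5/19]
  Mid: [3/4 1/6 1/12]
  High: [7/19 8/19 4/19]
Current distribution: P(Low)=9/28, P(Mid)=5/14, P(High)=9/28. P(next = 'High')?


P(next=High) = Σᵢ P(now=i)×P(i→High)
= 9/28×5/19 + 5/14×1/12 + 9/28×4/19
= 45/532 + 5/168 + 9/133 = 83/456

P = 83/456 ≈ 0.1820


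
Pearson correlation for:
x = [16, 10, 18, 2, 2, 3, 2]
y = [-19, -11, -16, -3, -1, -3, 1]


n=7, Σx=53, Σy=-52, Σxy=-717, Σx²=701, Σy²=758
r = (7×(-717) - 53×(-52))/√((7×701 - 53²)(7×758 - (-52)²))
= -2263/√(2098×2602) = -2263/√5458996 ≈ -2263/2336.4494 ≈ -0.9686

r ≈ -0.9686


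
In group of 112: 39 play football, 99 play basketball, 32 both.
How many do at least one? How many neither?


|A∪B| = 39+99-32 = 106
Neither = 112-106 = 6

At least one: 106; Neither: 6


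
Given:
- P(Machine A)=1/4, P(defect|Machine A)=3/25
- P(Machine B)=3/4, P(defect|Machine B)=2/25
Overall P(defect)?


P(B) = Σ P(B|Aᵢ)×P(Aᵢ)
  3/25×1/4 = 3/100
  2/25×3/4 = 3/50
Sum = 9/100

P(defect) = 9/100 ≈ 9.00%


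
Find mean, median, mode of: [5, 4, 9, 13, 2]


Sorted: [2, 4, 5, 9, 13]
Mean = 33/5
Median = 5
Freq: {5: 1, 4: 1, 9: 1, 13: 1, 2: 1}
Mode: No mode

Mean=33/5, Median=5, Mode=No mode


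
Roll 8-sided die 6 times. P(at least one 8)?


P(no 8)^6 = (7/8)^6 = 117649/262144
P(≥1) = 1 - 117649/262144 = 144495/262144

P = 144495/262144 ≈ 55.12%


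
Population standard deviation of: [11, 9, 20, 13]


Mean = 53/4
  (11-53/4)²=81/16
  (9-53/4)²=289/16
  (20-53/4)²=729/16
  (13-53/4)²=1/16
Σ(x-μ)² = 275/4
σ² = (275/4)/4 = 275/16

σ = √(275/16) ≈ 4.1458


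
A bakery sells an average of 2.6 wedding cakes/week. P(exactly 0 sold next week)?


Poisson(λ=2.6): P(X=0) = e^(-λ)×λ^k/k!
= e^(-2.6) × 2.6^0 / 0!
≈ 0.07427357821 × 1 / 1 ≈ 0.074274

P(X=0) ≈ 0.074274 ≈ 7.43%


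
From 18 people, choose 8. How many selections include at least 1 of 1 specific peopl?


Complement: C(18,8) - C(17,8) = 43758 - 24310 = 19448

19448


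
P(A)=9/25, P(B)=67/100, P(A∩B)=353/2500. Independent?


P(A)×P(B) = 603/2500
P(A∩B) = 353/2500
Not equal → NOT independent

No, not independent


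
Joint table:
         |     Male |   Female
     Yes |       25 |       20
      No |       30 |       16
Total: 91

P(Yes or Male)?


P(Yes∨Male) = P(Yes) + P(Male) - P(Yes∧Male)
= (45 + 55 - 25)/91 = 75/91

P = 75/91 ≈ 82.42%


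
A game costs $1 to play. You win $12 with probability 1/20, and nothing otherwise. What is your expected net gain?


E[gain] = (12-1)×1/20 + (-1)×19/20
= 11/20 - 19/20 = -2/5

Expected net gain = $-2/5 ≈ $-0.40


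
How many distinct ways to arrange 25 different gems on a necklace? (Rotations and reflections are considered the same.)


Free circular arrangements: rotations and reflections both identified.
(n-1)!/2 = 24!/2 = 620448401733239439360000/2 = 310224200866619719680000

310224200866619719680000


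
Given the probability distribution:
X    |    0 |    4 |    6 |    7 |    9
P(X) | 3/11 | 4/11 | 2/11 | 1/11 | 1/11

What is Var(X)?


E[X] = 4
E[X²] = 266/11
Var(X) = E[X²] - (E[X])² = 266/11 - 16 = 90/11

Var(X) = 90/11 ≈ 8.1818


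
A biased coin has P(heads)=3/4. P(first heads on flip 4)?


Geometric: P(X=4) = (1-p)^(k-1)×p = (1/4)^3×3/4 = 3/256

P(X=4) = 3/256 ≈ 1.17%


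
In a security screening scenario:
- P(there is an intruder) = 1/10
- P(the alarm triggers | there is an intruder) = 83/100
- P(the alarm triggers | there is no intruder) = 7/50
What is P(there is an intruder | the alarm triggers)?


Using Bayes' theorem:
P(A|B) = P(B|A)·P(A) / P(B)

P(the alarm triggers) = 83/100 × 1/10 + 7/50 × 9/10
= 83/1000 + 63/500 = 209/1000

P(there is an intruder|the alarm triggers) = (83/1000) / (209/1000) = 83/209

P(there is an intruder|the alarm triggers) = 83/209 ≈ 39.71%


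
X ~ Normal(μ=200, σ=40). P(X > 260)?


z = (260-200)/40 = 1.5
P(X > 260) = 1 - P(Z ≤ 1.5) = 1 - 0.9332 = 0.0668

P(X > 260) ≈ 0.0668


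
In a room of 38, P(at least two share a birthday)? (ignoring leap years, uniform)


P(all different) = Π(365-i)/365 for i=0..37
= 0.135932
P(match) = 1 - 0.135932 = 0.864068

P ≈ 0.8641 ≈ 86.41%


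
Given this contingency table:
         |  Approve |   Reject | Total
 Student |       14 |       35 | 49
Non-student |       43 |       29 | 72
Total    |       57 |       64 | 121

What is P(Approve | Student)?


P(Approve | Student) = 14/(14+35) = 14/49 = 2/7

P(Approve|Student) = 2/7 ≈ 28.57%


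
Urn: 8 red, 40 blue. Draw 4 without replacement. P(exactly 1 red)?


Hypergeometric: C(8,1)×C(40,3)/C(48,4)
= 8×9880/194580 = 3952/9729

P(X=1) = 3952/9729 ≈ 40.62%


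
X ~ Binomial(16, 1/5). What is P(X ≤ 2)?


P(X ≤ 2) = Σ P(X=i) for i=0..2
P(X=0) = 4294967296/152587890625
P(X=1) = 17179869184/152587890625
P(X=2) = 6442450944/30517578125
Sum = 2147483648/6103515625

P(X ≤ 2) = 2147483648/6103515625 ≈ 35.18%


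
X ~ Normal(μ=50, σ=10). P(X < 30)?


z = (30-50)/10 = -2.0
P(Z < -2.0) = 0.0228

P(X < 30) ≈ 0.0228


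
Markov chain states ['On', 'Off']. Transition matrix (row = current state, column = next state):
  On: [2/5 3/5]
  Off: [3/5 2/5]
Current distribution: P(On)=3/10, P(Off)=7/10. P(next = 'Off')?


P(next=Off) = Σᵢ P(now=i)×P(i→Off)
= 3/10×3/5 + 7/10×2/5
= 9/50 + 7/25 = 23/50

P = 23/50 ≈ 0.4600


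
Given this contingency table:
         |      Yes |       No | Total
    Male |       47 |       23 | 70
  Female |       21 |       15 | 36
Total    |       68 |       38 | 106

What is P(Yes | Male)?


P(Yes | Male) = 47/(47+23) = 47/70

P(Yes|Male) = 47/70 ≈ 67.14%


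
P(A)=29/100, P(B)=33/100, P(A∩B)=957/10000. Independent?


P(A)×P(B) = 957/10000
P(A∩B) = 957/10000
Equal ✓ → Independent

Yes, independent


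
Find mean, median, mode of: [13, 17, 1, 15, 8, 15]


Sorted: [1, 8, 13, 15, 15, 17]
Mean = 69/6 = 23/2
Median = 14
Freq: {13: 1, 17: 1, 1: 1, 15: 2, 8: 1}
Mode: [15]

Mean=23/2, Median=14, Mode=15


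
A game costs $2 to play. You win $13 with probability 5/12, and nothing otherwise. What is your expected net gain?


E[gain] = (13-2)×5/12 + (-2)×7/12
= 55/12 - 7/6 = 41/12

Expected net gain = $41/12 ≈ $3.42


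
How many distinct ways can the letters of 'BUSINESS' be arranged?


Letters: 8, freq: {'B': 1, 'U': 1, 'S': 3, 'I': 1, 'N': 1, 'E': 1}
8!/(1!×1!×3!×1!×1!×1!) = 40320/6 = 6720

6720


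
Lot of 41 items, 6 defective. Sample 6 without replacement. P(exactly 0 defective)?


Hypergeometric: C(6,0)×C(35,6)/C(41,6)
= 1×1623160/4496388 = 405790/1124097

P(X=0) = 405790/1124097 ≈ 36.10%


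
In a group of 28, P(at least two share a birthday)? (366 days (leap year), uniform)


P(all different) = Π(366-i)/366 for i=0..27
= 0.346570
P(match) = 1 - 0.346570 = 0.653430

P ≈ 0.6534 ≈ 65.34%


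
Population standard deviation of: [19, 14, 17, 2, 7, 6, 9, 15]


Mean = 89/8
  (19-89/8)²=3969/64
  (14-89/8)²=529/64
  (17-89/8)²=2209/64
  (2-89/8)²=5329/64
  (7-89/8)²=1089/64
  (6-89/8)²=1681/64
  (9-89/8)²=289/64
  (15-89/8)²=961/64
Σ(x-μ)² = 2007/8
σ² = (2007/8)/8 = 2007/64

σ = √(2007/64) ≈ 5.5999


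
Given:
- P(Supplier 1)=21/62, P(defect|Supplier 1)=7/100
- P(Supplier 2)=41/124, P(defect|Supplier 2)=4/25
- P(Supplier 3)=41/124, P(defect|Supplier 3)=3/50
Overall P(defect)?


P(B) = Σ P(B|Aᵢ)×P(Aᵢ)
  7/100×21/62 = 147/6200
  4/25×41/124 = 41/775
  3/50×41/124 = 123/6200
Sum = 299/3100

P(defect) = 299/3100 ≈ 9.65%


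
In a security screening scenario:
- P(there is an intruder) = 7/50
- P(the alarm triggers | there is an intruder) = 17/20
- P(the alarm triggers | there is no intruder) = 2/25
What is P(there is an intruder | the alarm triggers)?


Using Bayes' theorem:
P(A|B) = P(B|A)·P(A) / P(B)

P(the alarm triggers) = 17/20 × 7/50 + 2/25 × 43/50
= 119/1000 + 43/625 = 939/5000

P(there is an intruder|the alarm triggers) = (119/1000) / (939/5000) = 595/939

P(there is an intruder|the alarm triggers) = 595/939 ≈ 63.37%


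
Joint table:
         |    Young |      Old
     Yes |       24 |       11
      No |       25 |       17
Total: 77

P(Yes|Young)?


P(Yes|Young) = 24/(24+25) = 24/49

P = 24/49 ≈ 48.98%


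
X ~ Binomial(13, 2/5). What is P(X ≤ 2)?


P(X ≤ 2) = Σ P(X=i) for i=0..2
P(X=0) = 1594323/1220703125
P(X=1) = 13817466/1220703125
P(X=2) = 55269864/1220703125
Sum = 70681653/1220703125

P(X ≤ 2) = 70681653/1220703125 ≈ 5.79%


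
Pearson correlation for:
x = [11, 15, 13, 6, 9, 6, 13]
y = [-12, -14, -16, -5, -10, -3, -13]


n=7, Σx=73, Σy=-73, Σxy=-857, Σx²=837, Σy²=899
r = (7×(-857) - 73×(-73))/√((7×837 - 73²)(7×899 - (-73)²))
= -670/√(530×964) = -670/√510920 ≈ -670/714.7867 ≈ -0.9373

r ≈ -0.9373


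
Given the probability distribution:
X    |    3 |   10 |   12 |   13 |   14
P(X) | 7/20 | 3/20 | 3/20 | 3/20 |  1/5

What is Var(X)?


E[X] = 91/10
E[X²] = 1043/10
Var(X) = E[X²] - (E[X])² = 1043/10 - 8281/100 = 2149/100

Var(X) = 2149/100 ≈ 21.4900


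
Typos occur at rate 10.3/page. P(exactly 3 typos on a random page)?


Poisson(λ=10.3): P(X=3) = e^(-λ)×λ^k/k!
= e^(-10.3) × 10.3^3 / 3!
≈ 3.363309519e-05 × 1092.727 / 6 ≈ 0.006125

P(X=3) ≈ 0.006125 ≈ 0.61%


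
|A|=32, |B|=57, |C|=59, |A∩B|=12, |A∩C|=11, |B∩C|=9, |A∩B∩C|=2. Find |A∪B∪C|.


|A∪B∪C| = 32+57+59-12-11-9+2 = 118

|A∪B∪C| = 118


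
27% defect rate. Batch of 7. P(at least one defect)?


P(all good) = (73/100)^7 = 11047398519097/100000000000000
P(≥1 defect) = 88952601480903/100000000000000

P = 88952601480903/100000000000000 ≈ 88.95%


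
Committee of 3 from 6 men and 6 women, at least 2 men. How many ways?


Count by #men:
  2M,1W: C(6,2)×C(6,1)=90
  3M,0W: C(6,3)×C(6,0)=20
Total = 110

110


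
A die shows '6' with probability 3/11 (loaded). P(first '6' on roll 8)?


Geometric: P(X=8) = (1-p)^(k-1)×p = (8/11)^7×3/11 = 6291456/214358881

P(X=8) = 6291456/214358881 ≈ 2.94%


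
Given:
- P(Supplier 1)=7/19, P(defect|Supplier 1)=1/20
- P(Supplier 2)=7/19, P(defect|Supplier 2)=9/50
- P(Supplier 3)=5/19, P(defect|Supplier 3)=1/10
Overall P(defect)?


P(B) = Σ P(B|Aᵢ)×P(Aᵢ)
  1/20×7/19 = 7/380
  9/50×7/19 = 63/950
  1/10×5/19 = 1/38
Sum = 211/1900

P(defect) = 211/1900 ≈ 11.11%


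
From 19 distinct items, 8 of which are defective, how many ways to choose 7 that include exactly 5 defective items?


Choose 5 of the 8 defective items and 2 of the other 11 items:
C(8,5)×C(11,2) = 56×55 = 3080

3080


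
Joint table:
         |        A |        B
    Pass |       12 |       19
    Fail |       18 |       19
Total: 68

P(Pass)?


P(Pass) = (12+19)/68 = 31/68

P(Pass) = 31/68 ≈ 45.59%


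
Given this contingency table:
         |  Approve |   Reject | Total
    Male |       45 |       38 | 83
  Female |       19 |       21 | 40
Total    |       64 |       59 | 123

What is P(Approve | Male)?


P(Approve | Male) = 45/(45+38) = 45/83

P(Approve|Male) = 45/83 ≈ 54.22%


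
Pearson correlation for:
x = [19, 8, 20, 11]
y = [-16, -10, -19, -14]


n=4, Σx=58, Σy=-59, Σxy=-918, Σx²=946, Σy²=913
r = (4×(-918) - 58×(-59))/√((4×946 - 58²)(4×913 - (-59)²))
= -250/√(420×171) = -250/√71820 ≈ -250/267.9925 ≈ -0.9329

r ≈ -0.9329


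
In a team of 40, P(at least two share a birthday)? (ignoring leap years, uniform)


P(all different) = Π(365-i)/365 for i=0..39
= 0.108768
P(match) = 1 - 0.108768 = 0.891232

P ≈ 0.8912 ≈ 89.12%


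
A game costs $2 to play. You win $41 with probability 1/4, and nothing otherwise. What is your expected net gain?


E[gain] = (41-2)×1/4 + (-2)×3/4
= 39/4 - 3/2 = 33/4

Expected net gain = $33/4 ≈ $8.25


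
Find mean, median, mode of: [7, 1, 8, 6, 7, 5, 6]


Sorted: [1, 5, 6, 6, 7, 7, 8]
Mean = 40/7
Median = 6
Freq: {7: 2, 1: 1, 8: 1, 6: 2, 5: 1}
Mode: [6, 7]

Mean=40/7, Median=6, Mode=[6, 7]


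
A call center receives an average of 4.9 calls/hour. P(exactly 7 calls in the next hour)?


Poisson(λ=4.9): P(X=7) = e^(-λ)×λ^k/k!
= e^(-4.9) × 4.9^7 / 7!
≈ 0.007446583071 × 67822.3072849 / 5040 ≈ 0.100207

P(X=7) ≈ 0.100207 ≈ 10.02%


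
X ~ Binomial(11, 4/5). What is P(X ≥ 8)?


P(X ≥ 8) = Σ P(X=i) for i=8..11
P(X=8) = 2162688/9765625
P(X=9) = 2883584/9765625
P(X=10) = 11534336/48828125
P(X=11) = 4194304/48828125
Sum = 65536/78125

P(X ≥ 8) = 65536/78125 ≈ 83.89%


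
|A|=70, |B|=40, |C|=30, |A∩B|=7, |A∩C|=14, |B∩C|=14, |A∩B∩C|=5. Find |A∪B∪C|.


|A∪B∪C| = 70+40+30-7-14-14+5 = 110

|A∪B∪C| = 110


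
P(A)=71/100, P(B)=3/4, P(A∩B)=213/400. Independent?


P(A)×P(B) = 213/400
P(A∩B) = 213/400
Equal ✓ → Independent

Yes, independent


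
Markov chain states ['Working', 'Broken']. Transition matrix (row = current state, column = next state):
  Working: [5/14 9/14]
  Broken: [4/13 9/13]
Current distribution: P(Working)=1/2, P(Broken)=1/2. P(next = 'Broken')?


P(next=Broken) = Σᵢ P(now=i)×P(i→Broken)
= 1/2×9/14 + 1/2×9/13
= 9/28 + 9/26 = 243/364

P = 243/364 ≈ 0.6676


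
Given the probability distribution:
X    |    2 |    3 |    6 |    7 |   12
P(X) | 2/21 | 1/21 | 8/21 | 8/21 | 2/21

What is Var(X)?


E[X] = 45/7
E[X²] = 985/21
Var(X) = E[X²] - (E[X])² = 985/21 - 2025/49 = 820/147

Var(X) = 820/147 ≈ 5.5782


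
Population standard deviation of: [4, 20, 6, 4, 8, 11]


Mean = 53/6
  (4-53/6)²=841/36
  (20-53/6)²=4489/36
  (6-53/6)²=289/36
  (4-53/6)²=841/36
  (8-53/6)²=25/36
  (11-53/6)²=169/36
Σ(x-μ)² = 1109/6
σ² = (1109/6)/6 = 1109/36

σ = √(1109/36) ≈ 5.5503


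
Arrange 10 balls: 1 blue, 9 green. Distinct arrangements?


10!/(1!×9!) = 10

10


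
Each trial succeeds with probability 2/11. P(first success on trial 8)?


Geometric: P(X=8) = (1-p)^(k-1)×p = (9/11)^7×2/11 = 9565938/214358881

P(X=8) = 9565938/214358881 ≈ 4.46%


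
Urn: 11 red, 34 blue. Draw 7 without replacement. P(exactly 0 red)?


Hypergeometric: C(11,0)×C(34,7)/C(45,7)
= 1×5379616/45379620 = 122264/1031355

P(X=0) = 122264/1031355 ≈ 11.85%


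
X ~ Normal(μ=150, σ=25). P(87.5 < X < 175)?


z₁=(87.5-150)/25=-2.5, z₂=(175-150)/25=1.0
P = Φ(1.0) - Φ(-2.5) = 0.841345 - 0.006210 = 0.835135 ≈ 0.8351

P(87.5 < X < 175) ≈ 0.8351


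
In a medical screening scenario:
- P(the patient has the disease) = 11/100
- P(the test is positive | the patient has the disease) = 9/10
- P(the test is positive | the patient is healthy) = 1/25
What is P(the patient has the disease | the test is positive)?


Using Bayes' theorem:
P(A|B) = P(B|A)·P(A) / P(B)

P(the test is positive) = 9/10 × 11/100 + 1/25 × 89/100
= 99/1000 + 89/2500 = 673/5000

P(the patient has the disease|the test is positive) = (99/1000) / (673/5000) = 495/673

P(the patient has the disease|the test is positive) = 495/673 ≈ 73.55%


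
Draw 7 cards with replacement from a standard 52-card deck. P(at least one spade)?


P(not a spade) = 39/52 = 3/4
P(none in 7 draws) = (3/4)^7 = 2187/16384
P(≥1 spade) = 1 - 2187/16384 = 14197/16384

P = 14197/16384 ≈ 86.65%


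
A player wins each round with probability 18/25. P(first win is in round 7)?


Geometric: P(X=7) = (1-p)^(k-1)×p = (7/25)^6×18/25 = 2117682/6103515625

P(X=7) = 2117682/6103515625 ≈ 0.03%


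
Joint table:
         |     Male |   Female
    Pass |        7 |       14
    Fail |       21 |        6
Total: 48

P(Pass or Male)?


P(Pass∨Male) = P(Pass) + P(Male) - P(Pass∧Male)
= (21 + 28 - 7)/48 = 42/48 = 7/8

P = 7/8 ≈ 87.50%


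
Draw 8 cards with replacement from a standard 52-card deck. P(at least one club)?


P(not a club) = 39/52 = 3/4
P(none in 8 draws) = (3/4)^8 = 6561/65536
P(≥1 club) = 1 - 6561/65536 = 58975/65536

P = 58975/65536 ≈ 89.99%


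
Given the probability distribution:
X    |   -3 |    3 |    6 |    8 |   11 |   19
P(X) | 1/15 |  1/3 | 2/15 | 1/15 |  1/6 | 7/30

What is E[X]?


E[X] = Σ x·P(X=x)
= (-3)×(1/15) + (3)×(1/3) + (6)×(2/15) + (8)×(1/15) + (11)×(1/6) + (19)×(7/30)
= 42/5

E[X] = 42/5


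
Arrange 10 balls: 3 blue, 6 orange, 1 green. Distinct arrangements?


10!/(3!×6!×1!) = 840

840


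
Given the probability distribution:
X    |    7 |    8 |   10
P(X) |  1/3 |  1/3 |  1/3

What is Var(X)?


E[X] = 25/3
E[X²] = 71
Var(X) = E[X²] - (E[X])² = 71 - 625/9 = 14/9

Var(X) = 14/9 ≈ 1.5556


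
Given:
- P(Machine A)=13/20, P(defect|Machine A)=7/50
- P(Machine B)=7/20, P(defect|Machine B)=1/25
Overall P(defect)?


P(B) = Σ P(B|Aᵢ)×P(Aᵢ)
  7/50×13/20 = 91/1000
  1/25×7/20 = 7/500
Sum = 21/200

P(defect) = 21/200 ≈ 10.50%


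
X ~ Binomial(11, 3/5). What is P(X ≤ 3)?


P(X ≤ 3) = Σ P(X=i) for i=0..3
P(X=0) = 2048/48828125
P(X=1) = 33792/48828125
P(X=2) = 50688/9765625
P(X=3) = 228096/9765625
Sum = 285952/9765625

P(X ≤ 3) = 285952/9765625 ≈ 2.93%


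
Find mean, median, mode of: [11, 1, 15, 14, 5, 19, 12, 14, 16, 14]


Sorted: [1, 5, 11, 12, 14, 14, 14, 15, 16, 19]
Mean = 121/10
Median = 14
Freq: {11: 1, 1: 1, 15: 1, 14: 3, 5: 1, 19: 1, 12: 1, 16: 1}
Mode: [14]

Mean=121/10, Median=14, Mode=14


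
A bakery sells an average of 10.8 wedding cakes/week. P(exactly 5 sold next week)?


Poisson(λ=10.8): P(X=5) = e^(-λ)×λ^k/k!
= e^(-10.8) × 10.8^5 / 5!
≈ 2.039950341e-05 × 146932.80768 / 120 ≈ 0.024978

P(X=5) ≈ 0.024978 ≈ 2.50%


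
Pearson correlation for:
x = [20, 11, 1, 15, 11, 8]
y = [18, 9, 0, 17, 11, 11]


n=6, Σx=66, Σy=66, Σxy=923, Σx²=932, Σy²=936
r = (6×923 - 66×66)/√((6×932 - 66²)(6×936 - 66²))
= 1182/√(1236×1260) = 1182/√1557360 ≈ 1182/1247.9423 ≈ 0.9472

r ≈ 0.9472


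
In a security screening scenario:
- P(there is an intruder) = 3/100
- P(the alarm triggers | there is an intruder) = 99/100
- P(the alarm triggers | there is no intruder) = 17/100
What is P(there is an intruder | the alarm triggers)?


Using Bayes' theorem:
P(A|B) = P(B|A)·P(A) / P(B)

P(the alarm triggers) = 99/100 × 3/100 + 17/100 × 97/100
= 297/10000 + 1649/10000 = 973/5000

P(there is an intruder|the alarm triggers) = (297/10000) / (973/5000) = 297/1946

P(there is an intruder|the alarm triggers) = 297/1946 ≈ 15.26%


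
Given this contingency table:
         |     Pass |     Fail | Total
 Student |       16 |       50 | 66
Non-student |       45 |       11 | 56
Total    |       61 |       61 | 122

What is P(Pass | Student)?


P(Pass | Student) = 16/(16+50) = 16/66 = 8/33

P(Pass|Student) = 8/33 ≈ 24.24%


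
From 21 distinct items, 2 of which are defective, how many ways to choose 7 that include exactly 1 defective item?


Choose 1 of the 2 defective items and 6 of the other 19 items:
C(2,1)×C(19,6) = 2×27132 = 54264

54264


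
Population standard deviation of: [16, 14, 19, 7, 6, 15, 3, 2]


Mean = 82/8 = 41/4
  (16-41/4)²=529/16
  (14-41/4)²=225/16
  (19-41/4)²=1225/16
  (7-41/4)²=169/16
  (6-41/4)²=289/16
  (15-41/4)²=361/16
  (3-41/4)²=841/16
  (2-41/4)²=1089/16
Σ(x-μ)² = 591/2
σ² = (591/2)/8 = 591/16

σ = √(591/16) ≈ 6.0776


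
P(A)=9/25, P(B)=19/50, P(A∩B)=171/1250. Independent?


P(A)×P(B) = 171/1250
P(A∩B) = 171/1250
Equal ✓ → Independent

Yes, independent


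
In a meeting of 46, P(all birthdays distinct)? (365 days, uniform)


P(all different) = Π(365-i)/365 for i=0..45
= (365/365)×(364/365)×...×(320/365)
= 0.051747

P ≈ 0.0517 ≈ 5.17%


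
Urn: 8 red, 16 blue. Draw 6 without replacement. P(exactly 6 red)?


Hypergeometric: C(8,6)×C(16,0)/C(24,6)
= 28×1/134596 = 1/4807

P(X=6) = 1/4807 ≈ 0.02%


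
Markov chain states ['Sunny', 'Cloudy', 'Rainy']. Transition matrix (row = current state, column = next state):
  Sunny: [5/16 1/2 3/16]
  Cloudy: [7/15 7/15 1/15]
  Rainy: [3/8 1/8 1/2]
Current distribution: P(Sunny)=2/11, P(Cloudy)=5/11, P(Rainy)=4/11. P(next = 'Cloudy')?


P(next=Cloudy) = Σᵢ P(now=i)×P(i→Cloudy)
= 2/11×1/2 + 5/11×7/15 + 4/11×1/8
= 1/11 + 7/33 + 1/22 = 23/66

P = 23/66 ≈ 0.3485


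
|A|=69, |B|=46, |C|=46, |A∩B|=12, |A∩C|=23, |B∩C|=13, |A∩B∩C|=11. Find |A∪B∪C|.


|A∪B∪C| = 69+46+46-12-23-13+11 = 124

|A∪B∪C| = 124


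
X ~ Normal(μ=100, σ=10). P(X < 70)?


z = (70-100)/10 = -3.0
P(Z < -3.0) = 0.0013

P(X < 70) ≈ 0.0013


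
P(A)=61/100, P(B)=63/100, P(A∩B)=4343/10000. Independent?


P(A)×P(B) = 3843/10000
P(A∩B) = 4343/10000
Not equal → NOT independent

No, not independent


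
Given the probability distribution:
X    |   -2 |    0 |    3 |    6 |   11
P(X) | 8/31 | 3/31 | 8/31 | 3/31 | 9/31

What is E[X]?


E[X] = Σ x·P(X=x)
= (-2)×(8/31) + (0)×(3/31) + (3)×(8/31) + (6)×(3/31) + (11)×(9/31)
= 125/31

E[X] = 125/31


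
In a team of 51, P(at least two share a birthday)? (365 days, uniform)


P(all different) = Π(365-i)/365 for i=0..50
= 0.025568
P(match) = 1 - 0.025568 = 0.974432

P ≈ 0.9744 ≈ 97.44%


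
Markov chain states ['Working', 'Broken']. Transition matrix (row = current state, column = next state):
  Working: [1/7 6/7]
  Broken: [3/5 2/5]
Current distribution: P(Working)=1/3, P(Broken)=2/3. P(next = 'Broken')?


P(next=Broken) = Σᵢ P(now=i)×P(i→Broken)
= 1/3×6/7 + 2/3×2/5
= 2/7 + 4/15 = 58/105

P = 58/105 ≈ 0.5524
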